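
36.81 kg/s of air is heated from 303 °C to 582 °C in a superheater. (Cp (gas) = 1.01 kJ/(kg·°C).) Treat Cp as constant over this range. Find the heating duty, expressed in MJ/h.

Q = ṁ·Cp·ΔT = 36.81 × 1.01 × (582 − 303) = 10373 kJ/s
Heating duty = 37342 MJ/h

Q = 37300 MJ/h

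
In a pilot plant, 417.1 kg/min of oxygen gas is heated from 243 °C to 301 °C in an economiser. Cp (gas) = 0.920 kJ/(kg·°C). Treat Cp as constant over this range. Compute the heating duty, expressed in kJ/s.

Q = 371 kJ/s

Q = ṁ·Cp·ΔT = 417.1 × 0.920 × (301 − 243) = 22256 kJ/min
Converting: 22256 / 60 s = 370.94 kW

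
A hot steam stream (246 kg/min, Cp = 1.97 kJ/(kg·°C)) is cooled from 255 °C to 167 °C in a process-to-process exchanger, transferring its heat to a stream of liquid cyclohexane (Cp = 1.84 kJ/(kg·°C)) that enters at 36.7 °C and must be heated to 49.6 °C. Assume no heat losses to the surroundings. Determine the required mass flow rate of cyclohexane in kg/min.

ṁ_c = 1800 kg/min

Heat released by hot stream: Q = 246 × 1.97 × (255 − 167) = 42647 kJ/min
Energy balance on cold side (adiabatic exchanger): Q = ṁ_c·Cp_c·(T_c,out − T_c,in)
ṁ_c = 42647 / [1.84 × (49.6 − 36.7)] = 1796.7 kg/min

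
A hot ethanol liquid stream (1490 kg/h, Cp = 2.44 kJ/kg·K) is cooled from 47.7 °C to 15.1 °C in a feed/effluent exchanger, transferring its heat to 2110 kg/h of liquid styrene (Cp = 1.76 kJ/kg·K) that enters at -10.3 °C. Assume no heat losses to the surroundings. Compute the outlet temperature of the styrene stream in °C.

Heat released by hot stream: Q = 1490 × 2.44 × (47.7 − 15.1) = 118520 kJ/h
Energy balance on cold side (adiabatic exchanger): Q = ṁ_c·Cp_c·(T_c,out − T_c,in)
T_c,out = -10.3 + 118520/(2110 × 1.76) = 21.615 °C

T_c,out = 21.6 °C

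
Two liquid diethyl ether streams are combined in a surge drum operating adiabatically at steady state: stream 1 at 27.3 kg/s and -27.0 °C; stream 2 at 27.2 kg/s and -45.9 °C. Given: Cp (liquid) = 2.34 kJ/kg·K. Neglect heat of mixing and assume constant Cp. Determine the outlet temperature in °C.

T_out = -36.4 °C

No heat crosses the boundary, so H_out = H_in.
T_out = Σ ṁᵢCp,ᵢTᵢ / Σ ṁᵢCp,ᵢ
      = -4646.3 / 127.53 = -36.433 °C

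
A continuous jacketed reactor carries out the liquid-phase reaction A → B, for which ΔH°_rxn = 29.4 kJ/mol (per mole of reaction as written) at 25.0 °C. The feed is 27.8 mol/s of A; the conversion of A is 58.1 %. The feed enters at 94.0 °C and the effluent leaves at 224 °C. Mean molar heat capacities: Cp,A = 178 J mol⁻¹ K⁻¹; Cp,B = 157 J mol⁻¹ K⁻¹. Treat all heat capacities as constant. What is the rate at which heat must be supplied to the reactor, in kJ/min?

Extent of reaction ξ = 0.581 × 27.8 = 16.152 mol/s
Reaction term: ξ·ΔH°_rxn = 16.152 × 29.4 = 474.86 kJ/s
Sensible, feed 94.0→25 °C: -341.44 kJ/s
Outlet flows (mol/s): A 11.648, B 16.152
Sensible, products 25→224 °C: 917.23 kJ/s
Q = ΔH = 1050.7 kJ/s = 1050.7 kW
Heat supplied = 63039 kJ/min

Q_in = 63000 kJ/min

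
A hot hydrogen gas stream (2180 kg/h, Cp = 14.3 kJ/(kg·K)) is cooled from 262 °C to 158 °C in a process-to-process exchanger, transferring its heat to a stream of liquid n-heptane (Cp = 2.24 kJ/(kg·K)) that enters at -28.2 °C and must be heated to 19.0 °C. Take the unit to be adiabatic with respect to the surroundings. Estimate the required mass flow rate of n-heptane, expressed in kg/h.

ṁ_c = 30700 kg/h

Heat released by hot stream: Q = 2180 × 14.3 × (262 − 158) = 3.2421e+06 kJ/h
Energy balance on cold side (adiabatic exchanger): Q = ṁ_c·Cp_c·(T_c,out − T_c,in)
ṁ_c = 3.2421e+06 / [2.24 × (19.0 − -28.2)] = 30664 kg/h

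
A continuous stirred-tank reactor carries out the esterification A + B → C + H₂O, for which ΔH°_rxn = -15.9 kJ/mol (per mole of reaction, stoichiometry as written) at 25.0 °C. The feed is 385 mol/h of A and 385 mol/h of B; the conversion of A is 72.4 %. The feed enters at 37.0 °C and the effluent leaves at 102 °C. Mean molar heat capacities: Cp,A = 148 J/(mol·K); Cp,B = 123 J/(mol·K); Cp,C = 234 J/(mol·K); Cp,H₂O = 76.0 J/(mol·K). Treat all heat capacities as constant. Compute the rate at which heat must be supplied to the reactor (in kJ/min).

Q_in = 53.1 kJ/min

Extent of reaction ξ = 0.724 × 385 = 278.74 mol/h
Reaction term: ξ·ΔH°_rxn = 278.74 × -15.9 = -4432 kJ/h
Sensible, feed 37.0→25 °C: -1252 kJ/h
Outlet flows (mol/h): A 106.26, B 106.26, C 278.74, H₂O 278.74
Sensible, products 25→102 °C: 8870.9 kJ/h
Q = ΔH = 3186.9 kJ/h = 0.88524 kW
Heat supplied = 53.114 kJ/min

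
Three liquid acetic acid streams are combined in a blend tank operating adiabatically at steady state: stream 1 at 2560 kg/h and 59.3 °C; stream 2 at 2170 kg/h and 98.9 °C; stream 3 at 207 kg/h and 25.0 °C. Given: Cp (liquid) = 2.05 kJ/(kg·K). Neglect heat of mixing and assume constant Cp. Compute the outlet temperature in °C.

Energy balance with Q = 0: Σ ṁᵢCp,ᵢ(T_out − Tᵢ) = 0
T_out = Σ ṁᵢCp,ᵢTᵢ / Σ ṁᵢCp,ᵢ
      = 761770 / 10121 = 75.268 °C

T_out = 75.3 °C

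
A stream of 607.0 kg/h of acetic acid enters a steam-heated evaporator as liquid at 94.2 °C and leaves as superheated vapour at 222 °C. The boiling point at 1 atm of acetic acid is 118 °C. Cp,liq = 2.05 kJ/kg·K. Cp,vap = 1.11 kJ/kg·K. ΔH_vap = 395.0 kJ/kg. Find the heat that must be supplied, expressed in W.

liquid 94.2→118 °C: 48.79 kJ/kg
vaporisation at 118 °C: 395 kJ/kg
vapour 118→222 °C: 115.44 kJ/kg
Δh = 48.79 + 395 + 115.44 = 559.23 kJ/kg
Q = ṁ·Δh = 607.0 kg/h × 559.23 kJ/kg = 339450 kJ/h
|Q| = 94.292 kW = 94292 W

Q = 94300 W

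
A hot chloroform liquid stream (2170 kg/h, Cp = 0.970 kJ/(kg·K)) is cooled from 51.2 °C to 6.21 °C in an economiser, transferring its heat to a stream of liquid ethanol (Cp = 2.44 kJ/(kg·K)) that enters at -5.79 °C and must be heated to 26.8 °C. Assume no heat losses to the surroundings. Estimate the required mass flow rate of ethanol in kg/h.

Heat released by hot stream: Q = 2170 × 0.970 × (51.2 − 6.21) = 94699 kJ/h
Energy balance on cold side (adiabatic exchanger): Q = ṁ_c·Cp_c·(T_c,out − T_c,in)
ṁ_c = 94699 / [2.44 × (26.8 − -5.79)] = 1190.9 kg/h

ṁ_c = 1190 kg/h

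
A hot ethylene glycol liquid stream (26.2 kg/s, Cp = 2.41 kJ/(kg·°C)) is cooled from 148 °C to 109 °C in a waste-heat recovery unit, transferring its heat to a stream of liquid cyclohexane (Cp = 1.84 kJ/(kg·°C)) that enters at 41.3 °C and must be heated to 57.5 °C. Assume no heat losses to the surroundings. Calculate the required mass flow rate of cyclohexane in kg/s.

ṁ_c = 82.6 kg/s

Heat released by hot stream: Q = 26.2 × 2.41 × (148 − 109) = 2462.5 kJ/s
Energy balance on cold side (adiabatic exchanger): Q = ṁ_c·Cp_c·(T_c,out − T_c,in)
ṁ_c = 2462.5 / [1.84 × (57.5 − 41.3)] = 82.613 kg/s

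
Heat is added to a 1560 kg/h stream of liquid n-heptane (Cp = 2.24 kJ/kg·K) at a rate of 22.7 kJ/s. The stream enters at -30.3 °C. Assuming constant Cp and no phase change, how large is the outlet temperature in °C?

T_out = -6.91 °C

Q = 22.7 kJ/s = 81720 kJ/h
ΔT = Q/(ṁ·Cp) = 81720/(1560×2.24) = 23.386 K
T_out = -30.3 + 23.386 = -6.914 °C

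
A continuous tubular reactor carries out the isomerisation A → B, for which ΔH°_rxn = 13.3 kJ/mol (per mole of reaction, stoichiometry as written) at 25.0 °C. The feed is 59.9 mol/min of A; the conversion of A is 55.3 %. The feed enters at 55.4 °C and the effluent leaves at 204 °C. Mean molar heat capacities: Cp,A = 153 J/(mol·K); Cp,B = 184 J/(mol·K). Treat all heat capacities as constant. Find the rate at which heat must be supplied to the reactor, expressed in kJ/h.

Extent of reaction ξ = 0.553 × 59.9 = 33.125 mol/min
Reaction term: ξ·ΔH°_rxn = 33.125 × 13.3 = 440.56 kJ/min
Sensible, feed 55.4→25 °C: -278.61 kJ/min
Outlet flows (mol/min): A 26.775, B 33.125
Sensible, products 25→204 °C: 1824.3 kJ/min
Q = ΔH = 1986.2 kJ/min = 33.104 kW
Heat supplied = 119170 kJ/h

Q_in = 119000 kJ/h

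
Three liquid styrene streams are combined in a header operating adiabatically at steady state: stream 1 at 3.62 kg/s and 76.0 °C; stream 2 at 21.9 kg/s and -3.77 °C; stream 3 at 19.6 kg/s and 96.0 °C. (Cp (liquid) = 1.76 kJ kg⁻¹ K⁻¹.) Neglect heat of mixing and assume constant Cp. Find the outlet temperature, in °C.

Adiabatic, steady state ⇒ Σ ṁᵢCp,ᵢ(T_out − Tᵢ) = 0
Σ ṁᵢCp,ᵢTᵢ = 3.62×1.76×76.0 + 21.9×1.76×-3.77 + 19.6×1.76×96.0 = 3650.5
Σ ṁᵢCp,ᵢ = 3.62×1.76 + 21.9×1.76 + 19.6×1.76 = 79.411
T_out = 3650.5 / 79.411 = 45.97 °C

T_out = 46.0 °C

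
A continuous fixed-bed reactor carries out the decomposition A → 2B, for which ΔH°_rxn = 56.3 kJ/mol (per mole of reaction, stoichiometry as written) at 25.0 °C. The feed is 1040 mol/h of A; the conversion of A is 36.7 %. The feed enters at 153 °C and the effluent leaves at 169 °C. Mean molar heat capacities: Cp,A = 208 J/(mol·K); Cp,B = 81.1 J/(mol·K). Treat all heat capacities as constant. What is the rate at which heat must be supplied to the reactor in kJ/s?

Q_in = 6.23 kJ/s

Extent of reaction ξ = 0.367 × 1040 = 381.68 mol/h
Reaction term: ξ·ΔH°_rxn = 381.68 × 56.3 = 21489 kJ/h
Sensible, feed 153→25 °C: -27689 kJ/h
Outlet flows (mol/h): A 658.32, B 763.36
Sensible, products 25→169 °C: 28633 kJ/h
Q = ΔH = 22432 kJ/h = 6.2312 kW
Heat supplied = 6.2312 kJ/s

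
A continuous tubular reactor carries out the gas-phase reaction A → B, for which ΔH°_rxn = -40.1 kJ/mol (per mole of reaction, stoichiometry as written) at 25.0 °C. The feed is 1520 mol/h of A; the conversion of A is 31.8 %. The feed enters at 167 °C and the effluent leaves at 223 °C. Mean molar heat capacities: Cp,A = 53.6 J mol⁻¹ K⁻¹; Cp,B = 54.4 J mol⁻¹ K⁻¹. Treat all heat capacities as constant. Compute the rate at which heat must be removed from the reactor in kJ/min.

Q_out = 246 kJ/min

Extent of reaction ξ = 0.318 × 1520 = 483.36 mol/h
Reaction term: ξ·ΔH°_rxn = 483.36 × -40.1 = -19383 kJ/h
Sensible, feed 167→25 °C: -11569 kJ/h
Outlet flows (mol/h): A 1036.6, B 483.36
Sensible, products 25→223 °C: 16208 kJ/h
Q = ΔH = -14744 kJ/h = -4.0955 kW
Heat removed = 245.73 kJ/min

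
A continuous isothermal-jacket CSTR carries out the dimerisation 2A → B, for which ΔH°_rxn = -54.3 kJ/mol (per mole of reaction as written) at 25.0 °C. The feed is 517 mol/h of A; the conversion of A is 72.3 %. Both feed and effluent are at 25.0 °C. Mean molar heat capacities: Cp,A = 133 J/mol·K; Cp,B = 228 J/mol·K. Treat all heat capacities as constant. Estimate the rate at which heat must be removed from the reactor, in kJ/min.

Q_out = 169 kJ/min

Extent of reaction ξ = 0.723 × 517 / 2 = 186.9 mol/h
Reaction term: ξ·ΔH°_rxn = 186.9 × -54.3 = -10148 kJ/h
Q = ΔH = -10148 kJ/h = -2.819 kW
Heat removed = 169.14 kJ/min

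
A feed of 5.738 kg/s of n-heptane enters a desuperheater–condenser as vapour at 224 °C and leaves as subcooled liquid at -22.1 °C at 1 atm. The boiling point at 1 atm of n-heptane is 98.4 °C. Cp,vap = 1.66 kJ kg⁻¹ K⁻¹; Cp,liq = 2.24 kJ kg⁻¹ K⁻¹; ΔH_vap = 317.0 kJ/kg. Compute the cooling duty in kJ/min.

Q_c = 274000 kJ/min

vapour 224→98.4 °C: -208.5 kJ/kg
condensation at 98.4 °C: -317 kJ/kg
liquid 98.4→-22.1 °C: -269.92 kJ/kg
Δh = -208.5 + -317 + -269.92 = -795.42 kJ/kg
Q = ṁ·Δh = 5.738 kg/s × -795.42 kJ/kg = -4564.1 kJ/s
|Q| = 4564.1 kW = 273850 kJ/min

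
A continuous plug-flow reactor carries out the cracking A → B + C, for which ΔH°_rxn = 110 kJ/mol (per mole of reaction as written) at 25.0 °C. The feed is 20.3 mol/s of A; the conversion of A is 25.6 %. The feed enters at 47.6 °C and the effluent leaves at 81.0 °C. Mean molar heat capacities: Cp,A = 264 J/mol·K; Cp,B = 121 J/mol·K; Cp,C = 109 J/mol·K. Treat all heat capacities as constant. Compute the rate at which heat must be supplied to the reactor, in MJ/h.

Q_in = 2670 MJ/h

Extent of reaction ξ = 0.256 × 20.3 = 5.1968 mol/s
Reaction term: ξ·ΔH°_rxn = 5.1968 × 110 = 571.65 kJ/s
Sensible, feed 47.6→25 °C: -121.12 kJ/s
Outlet flows (mol/s): A 15.103, B 5.1968, C 5.1968
Sensible, products 25→81.0 °C: 290.22 kJ/s
Q = ΔH = 740.75 kJ/s = 740.75 kW
Heat supplied = 2666.7 MJ/h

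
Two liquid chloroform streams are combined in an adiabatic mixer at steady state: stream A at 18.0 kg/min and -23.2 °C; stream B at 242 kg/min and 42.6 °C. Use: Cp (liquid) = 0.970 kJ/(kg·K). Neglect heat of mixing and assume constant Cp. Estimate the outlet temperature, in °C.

No heat crosses the boundary, so H_out = H_in.
Σ ṁᵢCp,ᵢTᵢ = 18.0×0.970×-23.2 + 242×0.970×42.6 = 9594.9
Σ ṁᵢCp,ᵢ = 18.0×0.970 + 242×0.970 = 252.2
T_out = 9594.9 / 252.2 = 38.045 °C

T_out = 38.0 °C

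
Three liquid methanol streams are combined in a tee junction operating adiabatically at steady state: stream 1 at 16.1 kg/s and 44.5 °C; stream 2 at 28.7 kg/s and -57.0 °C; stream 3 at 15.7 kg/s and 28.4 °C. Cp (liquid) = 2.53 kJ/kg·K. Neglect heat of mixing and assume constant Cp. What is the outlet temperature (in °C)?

T_out = -7.83 °C

No heat crosses the boundary, so H_out = H_in.
T_out = Σ ṁᵢCp,ᵢTᵢ / Σ ṁᵢCp,ᵢ
      = -1198.1 / 153.06 = -7.8276 °C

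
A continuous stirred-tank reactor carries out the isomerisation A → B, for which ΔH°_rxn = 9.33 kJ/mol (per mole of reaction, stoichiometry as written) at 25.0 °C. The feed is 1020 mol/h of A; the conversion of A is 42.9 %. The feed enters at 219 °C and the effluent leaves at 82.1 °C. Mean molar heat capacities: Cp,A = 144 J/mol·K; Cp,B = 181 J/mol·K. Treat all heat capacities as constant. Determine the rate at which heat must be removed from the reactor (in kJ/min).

Q_out = 252 kJ/min

Extent of reaction ξ = 0.429 × 1020 = 437.58 mol/h
Reaction term: ξ·ΔH°_rxn = 437.58 × 9.33 = 4082.6 kJ/h
Sensible, feed 219→25 °C: -28495 kJ/h
Outlet flows (mol/h): A 582.42, B 437.58
Sensible, products 25→82.1 °C: 9311.3 kJ/h
Q = ΔH = -15101 kJ/h = -4.1947 kW
Heat removed = 251.68 kJ/min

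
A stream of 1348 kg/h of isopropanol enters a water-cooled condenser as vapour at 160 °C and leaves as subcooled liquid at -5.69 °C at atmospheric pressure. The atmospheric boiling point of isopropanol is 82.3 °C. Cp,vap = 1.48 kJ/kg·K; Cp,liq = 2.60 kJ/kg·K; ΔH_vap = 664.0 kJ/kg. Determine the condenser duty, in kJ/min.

Q_c = 22600 kJ/min

vapour 160→82.3 °C: -115 kJ/kg
condensation at 82.3 °C: -664 kJ/kg
liquid 82.3→-5.69 °C: -228.77 kJ/kg
Δh = -115 + -664 + -228.77 = -1007.8 kJ/kg
Q = ṁ·Δh = 1348 kg/h × -1007.8 kJ/kg = -1.3585e+06 kJ/h
|Q| = 377.35 kW = 22641 kJ/min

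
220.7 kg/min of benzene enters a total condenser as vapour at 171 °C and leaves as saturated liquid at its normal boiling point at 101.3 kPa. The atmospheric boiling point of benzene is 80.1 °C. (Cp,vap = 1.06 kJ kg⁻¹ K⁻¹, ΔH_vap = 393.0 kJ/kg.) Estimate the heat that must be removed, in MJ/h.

Q_c = 6480 MJ/h

vapour 171→80.1 °C: -96.354 kJ/kg
condensation at 80.1 °C: -393 kJ/kg
Δh = -96.354 + -393 = -489.35 kJ/kg
Q = ṁ·Δh = 220.7 kg/min × -489.35 kJ/kg = -108000 kJ/min
|Q| = 1800 kW = 6480 MJ/h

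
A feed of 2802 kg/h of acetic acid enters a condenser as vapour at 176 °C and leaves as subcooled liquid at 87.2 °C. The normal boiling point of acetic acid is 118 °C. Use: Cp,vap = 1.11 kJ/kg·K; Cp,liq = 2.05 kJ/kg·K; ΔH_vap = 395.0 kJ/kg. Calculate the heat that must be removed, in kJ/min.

Q_c = 24400 kJ/min

vapour 176→118 °C: -64.38 kJ/kg
condensation at 118 °C: -395 kJ/kg
liquid 118→87.2 °C: -63.14 kJ/kg
Δh = -64.38 + -395 + -63.14 = -522.52 kJ/kg
Q = ṁ·Δh = 2802 kg/h × -522.52 kJ/kg = -1.4641e+06 kJ/h
|Q| = 406.69 kW = 24402 kJ/min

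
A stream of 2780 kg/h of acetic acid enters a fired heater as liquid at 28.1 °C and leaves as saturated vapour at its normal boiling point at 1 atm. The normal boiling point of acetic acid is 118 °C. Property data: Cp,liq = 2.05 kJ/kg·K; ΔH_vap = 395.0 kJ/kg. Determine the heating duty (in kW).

Q = 447 kW

liquid 28.1→118 °C: 184.29 kJ/kg
vaporisation at 118 °C: 395 kJ/kg
Δh = 184.29 + 395 = 579.29 kJ/kg
Q = ṁ·Δh = 2780 kg/h × 579.29 kJ/kg = 1.6104e+06 kJ/h
|Q| = 447.34 kW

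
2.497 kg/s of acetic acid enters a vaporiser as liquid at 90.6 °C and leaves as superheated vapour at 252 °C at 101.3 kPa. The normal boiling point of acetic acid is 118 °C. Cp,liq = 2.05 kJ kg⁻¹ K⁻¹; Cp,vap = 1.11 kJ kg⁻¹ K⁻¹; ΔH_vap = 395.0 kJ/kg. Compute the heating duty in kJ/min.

Q = 89900 kJ/min

liquid 90.6→118 °C: 56.17 kJ/kg
vaporisation at 118 °C: 395 kJ/kg
vapour 118→252 °C: 148.74 kJ/kg
Δh = 56.17 + 395 + 148.74 = 599.91 kJ/kg
Q = ṁ·Δh = 2.497 kg/s × 599.91 kJ/kg = 1498 kJ/s
|Q| = 1498 kW = 89879 kJ/min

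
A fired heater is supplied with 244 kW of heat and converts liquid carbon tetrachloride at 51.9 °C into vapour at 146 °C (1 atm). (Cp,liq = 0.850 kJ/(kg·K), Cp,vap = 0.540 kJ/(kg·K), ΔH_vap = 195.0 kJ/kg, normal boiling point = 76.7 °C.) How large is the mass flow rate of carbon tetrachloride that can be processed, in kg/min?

ṁ = 57.8 kg/min

Δh = 0.850×(76.7−51.9) + 195.0 + 0.540×(146−76.7) = 253.5 kJ/kg
Q = 244 kW = 244 kJ/s = 14640 kJ/min
ṁ = Q/Δh = 14640 / 253.5 = 57.751 kg/min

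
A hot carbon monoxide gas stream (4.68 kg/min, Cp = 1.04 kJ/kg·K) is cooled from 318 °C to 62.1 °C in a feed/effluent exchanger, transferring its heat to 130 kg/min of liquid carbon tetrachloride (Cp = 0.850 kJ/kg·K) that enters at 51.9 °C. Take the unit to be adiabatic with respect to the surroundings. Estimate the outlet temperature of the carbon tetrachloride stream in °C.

Heat released by hot stream: Q = 4.68 × 1.04 × (318 − 62.1) = 1245.5 kJ/min
Energy balance on cold side (adiabatic exchanger): Q = ṁ_c·Cp_c·(T_c,out − T_c,in)
T_c,out = 51.9 + 1245.5/(130 × 0.850) = 63.172 °C

T_c,out = 63.2 °C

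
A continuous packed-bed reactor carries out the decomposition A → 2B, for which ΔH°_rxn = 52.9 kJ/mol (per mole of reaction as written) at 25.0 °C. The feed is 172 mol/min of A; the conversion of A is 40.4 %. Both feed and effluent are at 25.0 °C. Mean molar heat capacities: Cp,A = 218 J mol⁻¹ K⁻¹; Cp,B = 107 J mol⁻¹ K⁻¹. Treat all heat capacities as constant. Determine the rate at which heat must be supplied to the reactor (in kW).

Extent of reaction ξ = 0.404 × 172 = 69.488 mol/min
Reaction term: ξ·ΔH°_rxn = 69.488 × 52.9 = 3675.9 kJ/min
Q = ΔH = 3675.9 kJ/min = 61.265 kW
Heat supplied = 61.265 kW

Q_in = 61.3 kW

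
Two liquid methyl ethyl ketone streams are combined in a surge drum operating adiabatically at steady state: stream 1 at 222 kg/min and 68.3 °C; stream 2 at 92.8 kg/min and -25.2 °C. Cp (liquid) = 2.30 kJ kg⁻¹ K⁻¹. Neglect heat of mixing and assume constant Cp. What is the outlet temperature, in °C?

T_out = 40.7 °C

Energy balance with Q = 0: Σ ṁᵢCp,ᵢ(T_out − Tᵢ) = 0
T_out = Σ ṁᵢCp,ᵢTᵢ / Σ ṁᵢCp,ᵢ
      = 29495 / 724.04 = 40.737 °C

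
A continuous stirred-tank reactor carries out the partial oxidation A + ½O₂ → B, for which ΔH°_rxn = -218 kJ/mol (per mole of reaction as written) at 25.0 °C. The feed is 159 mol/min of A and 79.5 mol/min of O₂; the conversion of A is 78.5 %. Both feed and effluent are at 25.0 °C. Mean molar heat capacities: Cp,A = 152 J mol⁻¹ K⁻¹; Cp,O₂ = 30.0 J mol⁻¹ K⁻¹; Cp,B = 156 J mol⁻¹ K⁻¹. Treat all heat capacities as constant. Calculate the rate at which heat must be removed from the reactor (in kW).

Extent of reaction ξ = 0.785 × 159 = 124.82 mol/min
Reaction term: ξ·ΔH°_rxn = 124.82 × -218 = -27210 kJ/min
Q = ΔH = -27210 kJ/min = -453.49 kW
Heat removed = 453.49 kW

Q_out = 453 kW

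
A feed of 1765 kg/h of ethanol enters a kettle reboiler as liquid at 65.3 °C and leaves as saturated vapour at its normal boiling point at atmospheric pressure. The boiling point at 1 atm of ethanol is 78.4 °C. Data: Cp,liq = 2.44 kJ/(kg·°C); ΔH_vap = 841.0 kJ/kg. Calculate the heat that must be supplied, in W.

Q = 428000 W

liquid 65.3→78.4 °C: 31.964 kJ/kg
vaporisation at 78.4 °C: 841 kJ/kg
Δh = 31.964 + 841 = 872.96 kJ/kg
Q = ṁ·Δh = 1765 kg/h × 872.96 kJ/kg = 1.5408e+06 kJ/h
|Q| = 427.99 kW = 427990 W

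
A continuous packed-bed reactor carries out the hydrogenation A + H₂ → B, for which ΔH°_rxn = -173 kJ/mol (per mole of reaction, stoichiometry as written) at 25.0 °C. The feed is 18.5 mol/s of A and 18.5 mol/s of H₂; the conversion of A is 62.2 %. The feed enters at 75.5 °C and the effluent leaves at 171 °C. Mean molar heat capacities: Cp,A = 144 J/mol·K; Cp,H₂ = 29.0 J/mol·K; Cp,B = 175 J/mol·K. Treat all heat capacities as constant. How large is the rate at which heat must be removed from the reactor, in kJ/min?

Q_out = 101000 kJ/min

Extent of reaction ξ = 0.622 × 18.5 = 11.507 mol/s
Reaction term: ξ·ΔH°_rxn = 11.507 × -173 = -1990.7 kJ/s
Sensible, feed 75.5→25 °C: -161.63 kJ/s
Outlet flows (mol/s): A 6.993, H₂ 6.993, B 11.507
Sensible, products 25→171 °C: 470.63 kJ/s
Q = ΔH = -1681.7 kJ/s = -1681.7 kW
Heat removed = 100900 kJ/min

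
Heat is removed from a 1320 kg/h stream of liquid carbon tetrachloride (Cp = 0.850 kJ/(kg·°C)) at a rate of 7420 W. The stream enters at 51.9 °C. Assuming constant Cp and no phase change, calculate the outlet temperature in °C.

Q = 7420 W = 26712 kJ/h
ΔT = Q/(ṁ·Cp) = 26712/(1320×0.850) = 23.807 K
T_out = 51.9 − 23.807 = 28.093 °C

T_out = 28.1 °C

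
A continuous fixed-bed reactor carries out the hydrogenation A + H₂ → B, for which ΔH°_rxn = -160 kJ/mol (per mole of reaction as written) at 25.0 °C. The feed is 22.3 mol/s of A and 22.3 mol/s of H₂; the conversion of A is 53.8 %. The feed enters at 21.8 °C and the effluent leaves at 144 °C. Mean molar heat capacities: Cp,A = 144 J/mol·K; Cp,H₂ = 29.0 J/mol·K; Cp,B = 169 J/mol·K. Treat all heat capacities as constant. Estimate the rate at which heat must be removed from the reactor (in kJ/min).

Q_out = 87200 kJ/min

Extent of reaction ξ = 0.538 × 22.3 = 11.997 mol/s
Reaction term: ξ·ΔH°_rxn = 11.997 × -160 = -1919.6 kJ/s
Sensible, feed 21.8→25 °C: 12.345 kJ/s
Outlet flows (mol/s): A 10.303, H₂ 10.303, B 11.997
Sensible, products 25→144 °C: 453.38 kJ/s
Q = ΔH = -1453.9 kJ/s = -1453.9 kW
Heat removed = 87232 kJ/min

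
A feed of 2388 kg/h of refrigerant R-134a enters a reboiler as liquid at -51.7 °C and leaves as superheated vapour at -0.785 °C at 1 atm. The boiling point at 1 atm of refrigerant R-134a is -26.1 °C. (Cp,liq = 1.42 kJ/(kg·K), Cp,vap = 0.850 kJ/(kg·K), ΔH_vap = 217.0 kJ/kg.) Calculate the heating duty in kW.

Q = 182 kW

liquid -51.7→-26.1 °C: 36.352 kJ/kg
vaporisation at -26.1 °C: 217 kJ/kg
vapour -26.1→-0.785 °C: 21.518 kJ/kg
Δh = 36.352 + 217 + 21.518 = 274.87 kJ/kg
Q = ṁ·Δh = 2388 kg/h × 274.87 kJ/kg = 656390 kJ/h
|Q| = 182.33 kW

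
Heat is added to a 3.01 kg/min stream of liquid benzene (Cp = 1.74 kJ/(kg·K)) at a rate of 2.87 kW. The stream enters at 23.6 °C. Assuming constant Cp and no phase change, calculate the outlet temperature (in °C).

Q = 2.87 kW = 172.2 kJ/min
ΔT = Q/(ṁ·Cp) = 172.2/(3.01×1.74) = 32.879 K
T_out = 23.6 + 32.879 = 56.479 °C

T_out = 56.5 °C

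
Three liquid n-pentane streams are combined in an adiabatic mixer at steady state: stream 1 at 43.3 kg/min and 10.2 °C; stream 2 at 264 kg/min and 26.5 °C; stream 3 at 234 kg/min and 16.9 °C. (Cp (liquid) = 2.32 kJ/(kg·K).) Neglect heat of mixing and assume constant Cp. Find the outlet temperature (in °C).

T_out = 21.0 °C

No heat crosses the boundary, so H_out = H_in.
Σ ṁᵢCp,ᵢTᵢ = 43.3×2.32×10.2 + 264×2.32×26.5 + 234×2.32×16.9 = 26430
Σ ṁᵢCp,ᵢ = 43.3×2.32 + 264×2.32 + 234×2.32 = 1255.8
T_out = 26430 / 1255.8 = 21.046 °C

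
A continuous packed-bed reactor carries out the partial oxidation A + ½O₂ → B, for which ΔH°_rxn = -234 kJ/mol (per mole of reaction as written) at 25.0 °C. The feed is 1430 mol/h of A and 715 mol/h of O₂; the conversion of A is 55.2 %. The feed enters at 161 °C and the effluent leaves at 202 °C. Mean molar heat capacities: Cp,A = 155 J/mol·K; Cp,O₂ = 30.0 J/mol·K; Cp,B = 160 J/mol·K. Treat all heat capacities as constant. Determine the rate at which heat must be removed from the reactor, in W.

Q_out = 48900 W

Extent of reaction ξ = 0.552 × 1430 = 789.36 mol/h
Reaction term: ξ·ΔH°_rxn = 789.36 × -234 = -184710 kJ/h
Sensible, feed 161→25 °C: -33062 kJ/h
Outlet flows (mol/h): A 640.64, O₂ 320.32, B 789.36
Sensible, products 25→202 °C: 41632 kJ/h
Q = ΔH = -176140 kJ/h = -48.928 kW
Heat removed = 48928 W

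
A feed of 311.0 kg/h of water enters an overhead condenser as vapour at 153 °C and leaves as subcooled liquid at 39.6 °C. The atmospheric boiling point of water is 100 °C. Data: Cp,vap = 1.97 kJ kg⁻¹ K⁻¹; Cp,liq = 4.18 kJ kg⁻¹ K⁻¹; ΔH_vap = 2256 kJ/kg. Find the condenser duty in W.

vapour 153→100 °C: -104.41 kJ/kg
condensation at 100 °C: -2256 kJ/kg
liquid 100→39.6 °C: -252.47 kJ/kg
Δh = -104.41 + -2256 + -252.47 = -2612.9 kJ/kg
Q = ṁ·Δh = 311.0 kg/h × -2612.9 kJ/kg = -812610 kJ/h
|Q| = 225.72 kW = 225720 W

Q_c = 226000 W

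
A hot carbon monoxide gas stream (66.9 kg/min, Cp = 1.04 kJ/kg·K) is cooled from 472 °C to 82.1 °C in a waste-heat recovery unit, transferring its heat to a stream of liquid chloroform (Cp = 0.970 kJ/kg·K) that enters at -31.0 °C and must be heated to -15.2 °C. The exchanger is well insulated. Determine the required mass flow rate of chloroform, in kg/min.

Heat released by hot stream: Q = 66.9 × 1.04 × (472 − 82.1) = 27128 kJ/min
Energy balance on cold side (adiabatic exchanger): Q = ṁ_c·Cp_c·(T_c,out − T_c,in)
ṁ_c = 27128 / [0.970 × (-15.2 − -31.0)] = 1770 kg/min

ṁ_c = 1770 kg/min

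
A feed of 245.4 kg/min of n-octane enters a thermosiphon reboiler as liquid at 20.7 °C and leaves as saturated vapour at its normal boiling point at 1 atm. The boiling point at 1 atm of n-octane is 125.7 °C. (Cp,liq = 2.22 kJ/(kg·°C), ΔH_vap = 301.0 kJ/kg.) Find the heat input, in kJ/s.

liquid 20.7→125.7 °C: 233.1 kJ/kg
vaporisation at 125.7 °C: 301 kJ/kg
Δh = 233.1 + 301 = 534.1 kJ/kg
Q = ṁ·Δh = 245.4 kg/min × 534.1 kJ/kg = 131070 kJ/min
|Q| = 2184.5 kW

Q = 2180 kJ/s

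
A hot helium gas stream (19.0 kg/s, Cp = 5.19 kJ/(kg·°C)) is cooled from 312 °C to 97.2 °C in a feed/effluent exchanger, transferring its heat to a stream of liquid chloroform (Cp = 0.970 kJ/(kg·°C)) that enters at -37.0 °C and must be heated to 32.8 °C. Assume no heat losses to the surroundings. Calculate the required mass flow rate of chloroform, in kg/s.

Heat released by hot stream: Q = 19.0 × 5.19 × (312 − 97.2) = 21181 kJ/s
Energy balance on cold side (adiabatic exchanger): Q = ṁ_c·Cp_c·(T_c,out − T_c,in)
ṁ_c = 21181 / [0.970 × (32.8 − -37.0)] = 312.84 kg/s

ṁ_c = 313 kg/s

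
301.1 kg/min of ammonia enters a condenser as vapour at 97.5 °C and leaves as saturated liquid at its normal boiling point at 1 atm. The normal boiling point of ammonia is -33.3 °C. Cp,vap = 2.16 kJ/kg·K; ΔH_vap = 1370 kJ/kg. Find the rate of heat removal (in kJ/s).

vapour 97.5→-33.3 °C: -282.53 kJ/kg
condensation at -33.3 °C: -1370 kJ/kg
Δh = -282.53 + -1370 = -1652.5 kJ/kg
Q = ṁ·Δh = 301.1 kg/min × -1652.5 kJ/kg = -497580 kJ/min
|Q| = 8292.9 kW

Q_c = 8290 kJ/s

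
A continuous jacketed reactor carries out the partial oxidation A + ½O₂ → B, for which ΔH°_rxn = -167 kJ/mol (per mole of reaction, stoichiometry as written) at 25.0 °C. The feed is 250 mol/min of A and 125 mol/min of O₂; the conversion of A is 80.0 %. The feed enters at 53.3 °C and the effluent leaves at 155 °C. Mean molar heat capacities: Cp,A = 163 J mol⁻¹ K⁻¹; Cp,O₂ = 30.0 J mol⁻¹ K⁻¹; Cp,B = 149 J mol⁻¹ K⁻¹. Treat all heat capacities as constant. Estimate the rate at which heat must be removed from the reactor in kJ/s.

Q_out = 494 kJ/s

Extent of reaction ξ = 0.800 × 250 = 200 mol/min
Reaction term: ξ·ΔH°_rxn = 200 × -167 = -33400 kJ/min
Sensible, feed 53.3→25 °C: -1259.3 kJ/min
Outlet flows (mol/min): A 50, O₂ 25, B 200
Sensible, products 25→155 °C: 5031 kJ/min
Q = ΔH = -29628 kJ/min = -493.81 kW
Heat removed = 493.81 kJ/s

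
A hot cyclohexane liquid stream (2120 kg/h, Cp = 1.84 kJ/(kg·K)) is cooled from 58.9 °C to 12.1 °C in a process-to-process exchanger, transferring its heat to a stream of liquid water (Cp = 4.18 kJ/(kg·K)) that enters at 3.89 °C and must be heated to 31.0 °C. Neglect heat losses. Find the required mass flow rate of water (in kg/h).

Heat released by hot stream: Q = 2120 × 1.84 × (58.9 − 12.1) = 182560 kJ/h
Energy balance on cold side (adiabatic exchanger): Q = ṁ_c·Cp_c·(T_c,out − T_c,in)
ṁ_c = 182560 / [4.18 × (31.0 − 3.89)] = 1611 kg/h

ṁ_c = 1610 kg/h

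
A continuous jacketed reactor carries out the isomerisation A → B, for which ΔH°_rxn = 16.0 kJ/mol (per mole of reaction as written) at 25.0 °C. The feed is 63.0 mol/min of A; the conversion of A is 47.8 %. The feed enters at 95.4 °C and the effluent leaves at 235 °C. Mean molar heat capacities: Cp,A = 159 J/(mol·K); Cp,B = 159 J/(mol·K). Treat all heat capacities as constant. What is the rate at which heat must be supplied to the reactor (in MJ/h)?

Extent of reaction ξ = 0.478 × 63.0 = 30.114 mol/min
Reaction term: ξ·ΔH°_rxn = 30.114 × 16.0 = 481.82 kJ/min
Sensible, feed 95.4→25 °C: -705.2 kJ/min
Outlet flows (mol/min): A 32.886, B 30.114
Sensible, products 25→235 °C: 2103.6 kJ/min
Q = ΔH = 1880.2 kJ/min = 31.337 kW
Heat supplied = 112.81 MJ/h

Q_in = 113 MJ/h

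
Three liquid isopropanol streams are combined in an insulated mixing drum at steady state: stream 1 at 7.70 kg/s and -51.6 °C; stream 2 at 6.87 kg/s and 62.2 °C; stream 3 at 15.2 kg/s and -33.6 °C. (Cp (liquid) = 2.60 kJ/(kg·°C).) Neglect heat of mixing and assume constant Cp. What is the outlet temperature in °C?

T_out = -16.1 °C

Adiabatic, steady state ⇒ Σ ṁᵢCp,ᵢ(T_out − Tᵢ) = 0
T_out = Σ ṁᵢCp,ᵢTᵢ / Σ ṁᵢCp,ᵢ
      = -1249.9 / 77.402 = -16.148 °C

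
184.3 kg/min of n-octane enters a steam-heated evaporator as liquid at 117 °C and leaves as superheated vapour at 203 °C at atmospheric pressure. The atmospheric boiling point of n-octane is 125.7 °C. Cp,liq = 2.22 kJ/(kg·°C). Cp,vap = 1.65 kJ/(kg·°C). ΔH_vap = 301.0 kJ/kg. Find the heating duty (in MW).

Q = 1.38 MW

liquid 117→125.7 °C: 19.314 kJ/kg
vaporisation at 125.7 °C: 301 kJ/kg
vapour 125.7→203 °C: 127.54 kJ/kg
Δh = 19.314 + 301 + 127.54 = 447.86 kJ/kg
Q = ṁ·Δh = 184.3 kg/min × 447.86 kJ/kg = 82540 kJ/min
|Q| = 1375.7 kW = 1.3757 MW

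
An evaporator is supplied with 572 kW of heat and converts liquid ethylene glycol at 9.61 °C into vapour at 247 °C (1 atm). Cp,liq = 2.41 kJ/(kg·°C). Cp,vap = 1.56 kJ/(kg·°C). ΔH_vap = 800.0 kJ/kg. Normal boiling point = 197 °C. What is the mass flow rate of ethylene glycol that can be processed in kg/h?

Δh = 2.41×(197−9.61) + 800.0 + 1.56×(247−197) = 1329.6 kJ/kg
Q = 572 kW = 572 kJ/s = 2.0592e+06 kJ/h
ṁ = Q/Δh = 2.0592e+06 / 1329.6 = 1548.7 kg/h

ṁ = 1550 kg/h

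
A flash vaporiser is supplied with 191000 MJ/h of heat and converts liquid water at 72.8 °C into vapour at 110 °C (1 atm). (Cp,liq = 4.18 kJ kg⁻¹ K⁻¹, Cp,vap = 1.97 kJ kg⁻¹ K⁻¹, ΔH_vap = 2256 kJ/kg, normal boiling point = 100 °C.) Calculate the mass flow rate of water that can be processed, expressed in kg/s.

ṁ = 22.2 kg/s

Δh = 4.18×(100−72.8) + 2256 + 1.97×(110−100) = 2389.4 kJ/kg
Q = 191000 MJ/h = 53056 kJ/s = 53056 kJ/s
ṁ = Q/Δh = 53056 / 2389.4 = 22.205 kg/s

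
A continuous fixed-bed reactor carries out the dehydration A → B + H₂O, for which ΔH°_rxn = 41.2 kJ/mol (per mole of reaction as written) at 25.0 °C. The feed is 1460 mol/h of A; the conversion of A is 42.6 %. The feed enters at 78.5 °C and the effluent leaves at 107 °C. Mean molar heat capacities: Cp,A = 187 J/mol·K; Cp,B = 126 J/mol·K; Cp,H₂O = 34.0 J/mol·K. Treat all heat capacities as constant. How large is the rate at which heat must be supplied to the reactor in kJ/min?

Q_in = 534 kJ/min

Extent of reaction ξ = 0.426 × 1460 = 621.96 mol/h
Reaction term: ξ·ΔH°_rxn = 621.96 × 41.2 = 25625 kJ/h
Sensible, feed 78.5→25 °C: -14607 kJ/h
Outlet flows (mol/h): A 838.04, B 621.96, H₂O 621.96
Sensible, products 25→107 °C: 21011 kJ/h
Q = ΔH = 32029 kJ/h = 8.8969 kW
Heat supplied = 533.81 kJ/min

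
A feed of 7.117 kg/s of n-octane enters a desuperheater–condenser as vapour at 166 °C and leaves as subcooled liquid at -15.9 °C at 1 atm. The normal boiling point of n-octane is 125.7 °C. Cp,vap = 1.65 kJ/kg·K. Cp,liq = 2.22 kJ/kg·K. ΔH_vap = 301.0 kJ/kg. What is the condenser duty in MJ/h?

vapour 166→125.7 °C: -66.495 kJ/kg
condensation at 125.7 °C: -301 kJ/kg
liquid 125.7→-15.9 °C: -314.35 kJ/kg
Δh = -66.495 + -301 + -314.35 = -681.85 kJ/kg
Q = ṁ·Δh = 7.117 kg/s × -681.85 kJ/kg = -4852.7 kJ/s
|Q| = 4852.7 kW = 17470 MJ/h

Q_c = 17500 MJ/h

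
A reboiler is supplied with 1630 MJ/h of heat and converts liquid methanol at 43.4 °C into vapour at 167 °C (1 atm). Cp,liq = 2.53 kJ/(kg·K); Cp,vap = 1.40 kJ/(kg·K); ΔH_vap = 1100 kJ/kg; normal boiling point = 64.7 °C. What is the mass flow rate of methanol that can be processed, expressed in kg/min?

ṁ = 20.9 kg/min

Δh = 2.53×(64.7−43.4) + 1100 + 1.40×(167−64.7) = 1297.1 kJ/kg
Q = 1630 MJ/h = 452.78 kJ/s = 27167 kJ/min
ṁ = Q/Δh = 27167 / 1297.1 = 20.944 kg/min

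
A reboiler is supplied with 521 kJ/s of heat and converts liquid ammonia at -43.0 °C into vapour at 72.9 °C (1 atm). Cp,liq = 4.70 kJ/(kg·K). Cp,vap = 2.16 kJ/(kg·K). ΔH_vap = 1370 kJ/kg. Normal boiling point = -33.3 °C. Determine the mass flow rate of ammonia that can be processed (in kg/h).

ṁ = 1140 kg/h

Δh = 4.70×(-33.3−-43.0) + 1370 + 2.16×(72.9−-33.3) = 1645 kJ/kg
Q = 521 kJ/s = 521 kJ/s = 1.8756e+06 kJ/h
ṁ = Q/Δh = 1.8756e+06 / 1645 = 1140.2 kg/h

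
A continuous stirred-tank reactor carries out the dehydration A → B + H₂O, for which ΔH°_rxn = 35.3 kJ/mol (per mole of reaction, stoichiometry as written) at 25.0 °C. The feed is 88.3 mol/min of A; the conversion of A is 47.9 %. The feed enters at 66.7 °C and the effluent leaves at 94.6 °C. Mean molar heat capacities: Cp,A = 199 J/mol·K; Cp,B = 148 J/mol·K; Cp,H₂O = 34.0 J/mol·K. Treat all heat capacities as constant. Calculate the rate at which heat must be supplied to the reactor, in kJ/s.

Extent of reaction ξ = 0.479 × 88.3 = 42.296 mol/min
Reaction term: ξ·ΔH°_rxn = 42.296 × 35.3 = 1493 kJ/min
Sensible, feed 66.7→25 °C: -732.74 kJ/min
Outlet flows (mol/min): A 46.004, B 42.296, H₂O 42.296
Sensible, products 25→94.6 °C: 1172.9 kJ/min
Q = ΔH = 1933.2 kJ/min = 32.221 kW
Heat supplied = 32.221 kJ/s

Q_in = 32.2 kJ/s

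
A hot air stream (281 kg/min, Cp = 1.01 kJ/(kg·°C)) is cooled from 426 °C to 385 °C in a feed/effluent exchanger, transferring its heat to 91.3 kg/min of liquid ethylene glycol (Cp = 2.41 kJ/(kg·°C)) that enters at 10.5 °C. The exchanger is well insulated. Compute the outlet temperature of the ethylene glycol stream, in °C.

Heat released by hot stream: Q = 281 × 1.01 × (426 − 385) = 11636 kJ/min
Energy balance on cold side (adiabatic exchanger): Q = ṁ_c·Cp_c·(T_c,out − T_c,in)
T_c,out = 10.5 + 11636/(91.3 × 2.41) = 63.384 °C

T_c,out = 63.4 °C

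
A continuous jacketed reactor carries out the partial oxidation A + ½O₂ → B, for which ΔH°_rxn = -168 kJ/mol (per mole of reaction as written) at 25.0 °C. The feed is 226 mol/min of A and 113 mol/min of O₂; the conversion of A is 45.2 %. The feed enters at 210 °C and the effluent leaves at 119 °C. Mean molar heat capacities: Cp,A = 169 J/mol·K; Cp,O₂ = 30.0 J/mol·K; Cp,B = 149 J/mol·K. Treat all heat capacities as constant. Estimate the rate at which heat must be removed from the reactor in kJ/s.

Extent of reaction ξ = 0.452 × 226 = 102.15 mol/min
Reaction term: ξ·ΔH°_rxn = 102.15 × -168 = -17162 kJ/min
Sensible, feed 210→25 °C: -7693 kJ/min
Outlet flows (mol/min): A 123.85, O₂ 61.924, B 102.15
Sensible, products 25→119 °C: 3572.8 kJ/min
Q = ΔH = -21282 kJ/min = -354.7 kW
Heat removed = 354.7 kJ/s

Q_out = 355 kJ/s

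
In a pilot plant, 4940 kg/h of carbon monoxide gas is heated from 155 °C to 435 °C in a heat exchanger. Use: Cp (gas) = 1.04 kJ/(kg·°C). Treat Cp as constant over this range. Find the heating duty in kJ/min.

Q = 24000 kJ/min

Q = ṁ·Cp·ΔT = 4940 × 1.04 × (435 − 155) = 1.4385e+06 kJ/h
Converting: 1.4385e+06 / 3600 s = 399.59 kW
Heating duty = 23975 kJ/min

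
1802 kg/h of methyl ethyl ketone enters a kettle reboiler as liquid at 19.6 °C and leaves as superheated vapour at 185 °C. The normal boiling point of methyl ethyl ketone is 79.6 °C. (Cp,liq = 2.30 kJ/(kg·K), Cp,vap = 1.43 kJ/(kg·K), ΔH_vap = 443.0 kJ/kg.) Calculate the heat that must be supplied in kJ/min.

liquid 19.6→79.6 °C: 138 kJ/kg
vaporisation at 79.6 °C: 443 kJ/kg
vapour 79.6→185 °C: 150.72 kJ/kg
Δh = 138 + 443 + 150.72 = 731.72 kJ/kg
Q = ṁ·Δh = 1802 kg/h × 731.72 kJ/kg = 1.3186e+06 kJ/h
|Q| = 366.27 kW = 21976 kJ/min

Q = 22000 kJ/min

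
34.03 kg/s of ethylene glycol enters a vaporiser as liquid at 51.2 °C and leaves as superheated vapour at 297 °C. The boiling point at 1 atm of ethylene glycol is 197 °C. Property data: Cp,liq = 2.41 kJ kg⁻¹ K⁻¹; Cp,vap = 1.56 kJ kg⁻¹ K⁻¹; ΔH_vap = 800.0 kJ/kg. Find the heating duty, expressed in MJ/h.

Q = 160000 MJ/h

liquid 51.2→197 °C: 351.38 kJ/kg
vaporisation at 197 °C: 800 kJ/kg
vapour 197→297 °C: 156 kJ/kg
Δh = 351.38 + 800 + 156 = 1307.4 kJ/kg
Q = ṁ·Δh = 34.03 kg/s × 1307.4 kJ/kg = 44490 kJ/s
|Q| = 44490 kW = 160160 MJ/h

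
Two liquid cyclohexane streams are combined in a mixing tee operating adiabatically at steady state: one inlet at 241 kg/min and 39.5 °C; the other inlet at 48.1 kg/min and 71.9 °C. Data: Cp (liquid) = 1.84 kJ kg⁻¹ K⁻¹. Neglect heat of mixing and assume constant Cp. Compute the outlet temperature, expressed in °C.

No heat crosses the boundary, so H_out = H_in.
T_out = Σ ṁᵢCp,ᵢTᵢ / Σ ṁᵢCp,ᵢ
      = 23879 / 531.94 = 44.891 °C

T_out = 44.9 °C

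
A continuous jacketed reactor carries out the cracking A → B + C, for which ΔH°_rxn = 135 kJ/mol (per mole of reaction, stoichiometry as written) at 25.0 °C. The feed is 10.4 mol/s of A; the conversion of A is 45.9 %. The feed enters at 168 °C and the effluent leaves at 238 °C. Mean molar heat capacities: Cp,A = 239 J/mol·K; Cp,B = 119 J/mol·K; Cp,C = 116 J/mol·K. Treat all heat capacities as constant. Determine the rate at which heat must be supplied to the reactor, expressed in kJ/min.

Extent of reaction ξ = 0.459 × 10.4 = 4.7736 mol/s
Reaction term: ξ·ΔH°_rxn = 4.7736 × 135 = 644.44 kJ/s
Sensible, feed 168→25 °C: -355.44 kJ/s
Outlet flows (mol/s): A 5.6264, B 4.7736, C 4.7736
Sensible, products 25→238 °C: 525.37 kJ/s
Q = ΔH = 814.36 kJ/s = 814.36 kW
Heat supplied = 48862 kJ/min

Q_in = 48900 kJ/min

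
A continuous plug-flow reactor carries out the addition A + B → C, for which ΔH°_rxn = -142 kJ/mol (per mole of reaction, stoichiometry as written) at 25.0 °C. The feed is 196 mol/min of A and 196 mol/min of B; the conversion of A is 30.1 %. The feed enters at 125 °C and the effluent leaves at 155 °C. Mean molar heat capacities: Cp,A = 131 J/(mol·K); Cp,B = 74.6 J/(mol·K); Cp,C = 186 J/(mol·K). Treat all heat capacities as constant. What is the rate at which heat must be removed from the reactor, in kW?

Extent of reaction ξ = 0.301 × 196 = 58.996 mol/min
Reaction term: ξ·ΔH°_rxn = 58.996 × -142 = -8377.4 kJ/min
Sensible, feed 125→25 °C: -4029.8 kJ/min
Outlet flows (mol/min): A 137, B 137, C 58.996
Sensible, products 25→155 °C: 5088.4 kJ/min
Q = ΔH = -7318.8 kJ/min = -121.98 kW
Heat removed = 121.98 kW

Q_out = 122 kW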